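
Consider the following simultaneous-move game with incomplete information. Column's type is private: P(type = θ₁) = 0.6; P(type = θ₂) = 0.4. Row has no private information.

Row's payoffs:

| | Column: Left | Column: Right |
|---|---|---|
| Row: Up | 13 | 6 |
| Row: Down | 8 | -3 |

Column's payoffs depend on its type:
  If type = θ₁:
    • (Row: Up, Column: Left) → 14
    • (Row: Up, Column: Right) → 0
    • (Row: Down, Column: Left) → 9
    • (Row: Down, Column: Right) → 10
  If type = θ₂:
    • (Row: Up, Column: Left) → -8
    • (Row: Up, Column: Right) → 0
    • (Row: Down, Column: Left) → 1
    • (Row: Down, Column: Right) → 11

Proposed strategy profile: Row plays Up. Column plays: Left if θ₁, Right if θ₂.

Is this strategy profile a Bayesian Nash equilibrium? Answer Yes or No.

A profile is a BNE iff every type of every player is best-responding given beliefs about the other side.
Row plays Up: E[Up] = 0.6·(13) + 0.4·(6) = 10.2; E[Down] = 3.6. Best-responding. ✓
Column (type θ₁), facing Up: Left gives 14, Right gives 0. Proposed Left is best. ✓
Column (type θ₂), facing Up: Left gives -8, Right gives 0. Proposed Right is best. ✓

Yes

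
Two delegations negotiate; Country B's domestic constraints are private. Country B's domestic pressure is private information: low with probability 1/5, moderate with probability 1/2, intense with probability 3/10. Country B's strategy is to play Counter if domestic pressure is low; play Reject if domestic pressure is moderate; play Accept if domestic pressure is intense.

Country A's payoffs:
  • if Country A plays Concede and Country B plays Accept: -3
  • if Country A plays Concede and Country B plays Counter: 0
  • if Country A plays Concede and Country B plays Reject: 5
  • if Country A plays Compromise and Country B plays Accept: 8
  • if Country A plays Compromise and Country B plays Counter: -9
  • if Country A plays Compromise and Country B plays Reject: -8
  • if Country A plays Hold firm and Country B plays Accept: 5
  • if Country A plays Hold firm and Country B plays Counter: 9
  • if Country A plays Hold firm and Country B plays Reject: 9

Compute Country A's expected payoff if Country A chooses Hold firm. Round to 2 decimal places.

7.80

Take the expectation over Country B's domestic pressure, weighting each type's action by its prior probability.
E[Hold firm] = 1/5·9 + 1/2·9 + 3/10·5 = 9/5 + 9/2 + 3/2 = 39/5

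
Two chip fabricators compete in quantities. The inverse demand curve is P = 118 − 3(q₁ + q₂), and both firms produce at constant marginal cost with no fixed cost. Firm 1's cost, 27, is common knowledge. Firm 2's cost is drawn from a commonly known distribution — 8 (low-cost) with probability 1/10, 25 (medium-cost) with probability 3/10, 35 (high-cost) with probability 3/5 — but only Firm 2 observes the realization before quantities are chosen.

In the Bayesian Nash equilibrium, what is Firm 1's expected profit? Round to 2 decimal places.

322.40

Type-c best response for Firm 2: q₂(c) = (118 − c)/6 − q₁/2.
Firm 1 maximizes expected profit; its first-order condition is 118 − 6q₁ − 3E[q₂] − 27 = 0.
Substituting E[q₂] and solving: E[c₂] = 29.3, so q₁ = (118 − 2·27 + 29.3)/9 = 10.3667.
E[P] = 118 − 3·(q₁ + E[q₂]) = 58.1; Firm 1's expected profit = (E[P] − 27)·q₁ = (58.1 − 27)·10.3667 = 322.403.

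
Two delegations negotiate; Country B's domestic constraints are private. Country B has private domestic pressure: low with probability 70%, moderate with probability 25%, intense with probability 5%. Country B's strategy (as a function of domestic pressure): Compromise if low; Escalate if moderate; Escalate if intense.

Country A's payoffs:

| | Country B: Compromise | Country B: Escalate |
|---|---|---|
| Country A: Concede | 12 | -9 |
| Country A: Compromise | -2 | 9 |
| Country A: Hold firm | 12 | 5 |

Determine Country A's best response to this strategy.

E[Concede] = 0.7·(12) + 0.25·(-9) + 0.05·(-9) = 5.7
E[Compromise] = 0.7·(-2) + 0.25·(9) + 0.05·(9) = 1.3
E[Hold firm] = 0.7·(12) + 0.25·(5) + 0.05·(5) = 9.9
Best response: Hold firm (9.9 is the largest).

Hold firm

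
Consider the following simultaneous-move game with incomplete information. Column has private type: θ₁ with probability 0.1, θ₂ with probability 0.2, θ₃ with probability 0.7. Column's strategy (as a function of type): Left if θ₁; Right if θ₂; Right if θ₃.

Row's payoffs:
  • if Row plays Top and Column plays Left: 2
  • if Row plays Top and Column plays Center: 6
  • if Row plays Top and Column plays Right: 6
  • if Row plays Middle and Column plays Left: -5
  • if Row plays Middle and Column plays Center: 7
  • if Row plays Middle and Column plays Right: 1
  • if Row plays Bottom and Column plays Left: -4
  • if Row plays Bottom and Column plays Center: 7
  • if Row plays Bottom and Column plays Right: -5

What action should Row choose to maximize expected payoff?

Compute Row's expected payoff for each action, taking the expectation over Column's type.
E[Top] = 0.1·(2) + 0.2·(6) + 0.7·(6) = 5.6
E[Middle] = 0.1·(-5) + 0.2·(1) + 0.7·(1) = 0.4
E[Bottom] = 0.1·(-4) + 0.2·(-5) + 0.7·(-5) = -4.9
Best response: Top (5.6 is the largest).

Top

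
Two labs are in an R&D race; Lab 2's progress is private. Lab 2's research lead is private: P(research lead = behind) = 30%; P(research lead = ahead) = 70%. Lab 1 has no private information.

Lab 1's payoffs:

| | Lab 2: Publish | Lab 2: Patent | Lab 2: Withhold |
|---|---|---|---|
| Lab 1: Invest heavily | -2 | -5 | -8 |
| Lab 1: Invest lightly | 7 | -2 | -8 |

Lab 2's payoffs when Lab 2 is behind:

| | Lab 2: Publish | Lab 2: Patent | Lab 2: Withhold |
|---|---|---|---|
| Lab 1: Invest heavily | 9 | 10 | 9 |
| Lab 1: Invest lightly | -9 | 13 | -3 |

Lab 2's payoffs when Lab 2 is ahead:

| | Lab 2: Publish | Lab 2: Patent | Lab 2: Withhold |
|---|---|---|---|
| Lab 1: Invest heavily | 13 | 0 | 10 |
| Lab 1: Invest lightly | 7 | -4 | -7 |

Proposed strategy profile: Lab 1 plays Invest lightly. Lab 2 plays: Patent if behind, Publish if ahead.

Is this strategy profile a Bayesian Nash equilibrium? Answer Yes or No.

Lab 1 plays Invest lightly: E[Invest lightly] = 0.3·(-2) + 0.7·(7) = 4.3; E[Invest heavily] = -2.9. Best-responding. ✓
Lab 2 (research lead behind), facing Invest lightly: Publish gives -9, Patent gives 13, Withhold gives -3. Proposed Patent is best. ✓
Lab 2 (research lead ahead), facing Invest lightly: Publish gives 7, Patent gives -4, Withhold gives -7. Proposed Publish is best. ✓

Yes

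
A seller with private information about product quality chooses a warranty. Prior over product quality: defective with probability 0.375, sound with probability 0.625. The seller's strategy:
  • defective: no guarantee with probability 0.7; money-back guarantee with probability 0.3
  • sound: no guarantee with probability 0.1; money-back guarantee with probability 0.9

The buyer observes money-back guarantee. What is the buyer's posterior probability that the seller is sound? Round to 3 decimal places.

P(money-back guarantee) = 0.375·0.3 + 0.625·0.9 = 0.675
P(sound | money-back guarantee) = (0.625·0.9) / 0.675 = 0.5625 / 0.675 = 0.833333

0.833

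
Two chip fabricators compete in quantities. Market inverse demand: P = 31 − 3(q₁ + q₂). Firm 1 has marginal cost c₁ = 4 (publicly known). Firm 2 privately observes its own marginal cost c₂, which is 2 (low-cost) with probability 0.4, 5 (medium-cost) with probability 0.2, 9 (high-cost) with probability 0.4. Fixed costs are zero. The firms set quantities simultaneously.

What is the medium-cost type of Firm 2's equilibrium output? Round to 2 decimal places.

2.76

Firm 2 with cost c maximizes (31 − 3(q₁+q₂) − c)·q₂, giving q₂(c) = (31 − c − 3q₁)/6.
E[c₂] = 0.4·2 + 0.2·5 + 0.4·9 = 5.4
Firm 1's FOC against E[q₂] yields q₁ = (31 − 2·4 + E[c₂])/9 = (31 − 8 + 5.4)/9 = 3.15556.
q₂(medium-cost) = (31 − 5 − 3·3.15556)/6 = 2.75556.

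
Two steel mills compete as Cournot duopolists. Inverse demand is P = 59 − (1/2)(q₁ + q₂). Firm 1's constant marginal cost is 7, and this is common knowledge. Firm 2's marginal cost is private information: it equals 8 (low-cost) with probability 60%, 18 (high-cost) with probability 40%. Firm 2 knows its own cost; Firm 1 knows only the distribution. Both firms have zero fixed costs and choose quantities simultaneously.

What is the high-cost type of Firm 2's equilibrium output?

Each type of Firm 2 best-responds to q₁; Firm 1 best-responds to the expected q₂ over Firm 2's types.
Firm 2 with cost c maximizes (59 − (1/2)(q₁+q₂) − c)·q₂, giving q₂(c) = (59 − c − (1/2)q₁).
E[c₂] = 0.6·8 + 0.4·18 = 12
Firm 1's FOC against E[q₂] yields q₁ = (59 − 2·7 + E[c₂])/(3/2) = (59 − 14 + 12)/(3/2) = 38.
q₂(high-cost) = (59 − 18 − (1/2)·38) = 22.

22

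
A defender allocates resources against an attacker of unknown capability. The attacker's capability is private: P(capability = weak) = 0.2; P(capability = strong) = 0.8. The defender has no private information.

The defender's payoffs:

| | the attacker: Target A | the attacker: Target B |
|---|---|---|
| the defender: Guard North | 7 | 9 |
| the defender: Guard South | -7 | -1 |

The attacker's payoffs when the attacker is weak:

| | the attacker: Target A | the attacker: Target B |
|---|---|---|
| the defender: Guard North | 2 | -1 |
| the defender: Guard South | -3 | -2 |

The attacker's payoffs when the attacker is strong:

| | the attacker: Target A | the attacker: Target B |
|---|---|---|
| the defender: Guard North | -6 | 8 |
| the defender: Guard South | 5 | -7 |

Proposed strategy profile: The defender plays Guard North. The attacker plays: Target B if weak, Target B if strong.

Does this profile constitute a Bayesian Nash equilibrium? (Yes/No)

No

The defender plays Guard North: E[Guard North] = 0.2·(9) + 0.8·(9) = 9; E[Guard South] = -1. Best-responding. ✓
The attacker (capability weak), facing Guard North: Target A gives 2, Target B gives -1. Proposed Target B is not best — profitable deviation exists. ✗
The attacker (capability strong), facing Guard North: Target A gives -6, Target B gives 8. Proposed Target B is best. ✓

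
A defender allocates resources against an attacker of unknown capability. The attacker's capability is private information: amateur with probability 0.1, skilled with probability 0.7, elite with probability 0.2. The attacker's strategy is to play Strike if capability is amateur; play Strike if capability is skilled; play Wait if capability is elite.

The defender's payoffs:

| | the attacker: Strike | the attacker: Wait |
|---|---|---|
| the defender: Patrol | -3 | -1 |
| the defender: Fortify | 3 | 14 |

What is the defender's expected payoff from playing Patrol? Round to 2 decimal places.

E[Patrol] = 0.1·(-3) + 0.7·(-3) + 0.2·(-1) = (-0.3) + (-2.1) + (-0.2) = -2.6

-2.60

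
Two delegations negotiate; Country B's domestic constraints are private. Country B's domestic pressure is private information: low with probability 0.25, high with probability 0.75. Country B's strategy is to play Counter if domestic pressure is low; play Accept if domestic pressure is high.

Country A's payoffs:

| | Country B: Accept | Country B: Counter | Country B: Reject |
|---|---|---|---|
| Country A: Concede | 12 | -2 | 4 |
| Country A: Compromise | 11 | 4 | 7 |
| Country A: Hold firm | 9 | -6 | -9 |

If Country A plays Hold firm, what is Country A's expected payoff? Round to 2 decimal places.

Take the expectation over Country B's domestic pressure, weighting each type's action by its prior probability.
E[Hold firm] = 0.25·(-6) + 0.75·9 = (-1.5) + 6.75 = 5.25

5.25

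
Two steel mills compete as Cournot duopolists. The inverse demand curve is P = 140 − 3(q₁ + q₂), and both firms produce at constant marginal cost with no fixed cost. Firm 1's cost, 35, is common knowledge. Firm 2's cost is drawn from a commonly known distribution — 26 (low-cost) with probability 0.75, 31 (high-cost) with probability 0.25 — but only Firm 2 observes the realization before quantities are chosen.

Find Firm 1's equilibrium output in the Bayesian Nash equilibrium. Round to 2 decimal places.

Type-c best response for Firm 2: q₂(c) = (140 − c)/6 − q₁/2.
Firm 1 maximizes expected profit; its first-order condition is 140 − 6q₁ − 3E[q₂] − 35 = 0.
Substituting E[q₂] and solving: E[c₂] = 27.25, so q₁ = (140 − 2·35 + 27.25)/9 = 10.8056.

10.81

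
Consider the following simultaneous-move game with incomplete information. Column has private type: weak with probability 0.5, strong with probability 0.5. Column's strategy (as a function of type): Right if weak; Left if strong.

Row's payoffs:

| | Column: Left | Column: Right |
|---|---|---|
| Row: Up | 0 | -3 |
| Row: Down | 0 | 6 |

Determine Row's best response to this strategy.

Down

E[Up] = 0.5·(-3) + 0.5·(0) = -1.5
E[Down] = 0.5·(6) + 0.5·(0) = 3
Best response: Down (3 is the largest).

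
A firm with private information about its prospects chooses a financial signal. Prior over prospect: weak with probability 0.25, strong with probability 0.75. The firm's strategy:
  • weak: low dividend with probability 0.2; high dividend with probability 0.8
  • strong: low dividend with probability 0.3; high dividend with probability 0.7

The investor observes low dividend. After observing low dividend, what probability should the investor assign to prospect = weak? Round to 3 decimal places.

P(low dividend) = 0.25·0.2 + 0.75·0.3 = 0.275
P(weak | low dividend) = (0.25·0.2) / 0.275 = 0.05 / 0.275 = 0.181818

0.182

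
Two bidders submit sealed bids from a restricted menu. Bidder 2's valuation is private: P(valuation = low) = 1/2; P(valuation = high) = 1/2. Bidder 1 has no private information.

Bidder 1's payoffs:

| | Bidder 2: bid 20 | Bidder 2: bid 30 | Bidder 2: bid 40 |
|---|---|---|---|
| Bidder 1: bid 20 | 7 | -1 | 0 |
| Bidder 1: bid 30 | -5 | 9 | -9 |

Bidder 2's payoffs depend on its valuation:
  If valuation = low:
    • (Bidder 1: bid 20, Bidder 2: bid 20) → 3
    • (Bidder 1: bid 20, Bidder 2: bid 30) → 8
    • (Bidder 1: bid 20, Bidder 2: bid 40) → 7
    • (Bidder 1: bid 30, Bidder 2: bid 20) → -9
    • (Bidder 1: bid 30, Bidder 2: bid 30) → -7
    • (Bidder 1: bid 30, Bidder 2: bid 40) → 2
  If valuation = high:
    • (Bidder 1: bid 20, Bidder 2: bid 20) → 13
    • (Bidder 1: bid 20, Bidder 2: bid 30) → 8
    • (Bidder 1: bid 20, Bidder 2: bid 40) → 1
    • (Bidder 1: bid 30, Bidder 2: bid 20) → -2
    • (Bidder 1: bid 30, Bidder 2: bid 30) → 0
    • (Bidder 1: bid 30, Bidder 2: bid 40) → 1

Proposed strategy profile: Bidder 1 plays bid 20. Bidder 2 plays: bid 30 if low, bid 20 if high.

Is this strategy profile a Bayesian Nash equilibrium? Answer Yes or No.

Yes

Bidder 1 plays bid 20: E[bid 20] = 1/2·(-1) + 1/2·(7) = 3; E[bid 30] = 2. Best-responding. ✓
Bidder 2 (valuation low), facing bid 20: bid 20 gives 3, bid 30 gives 8, bid 40 gives 7. Proposed bid 30 is best. ✓
Bidder 2 (valuation high), facing bid 20: bid 20 gives 13, bid 30 gives 8, bid 40 gives 1. Proposed bid 20 is best. ✓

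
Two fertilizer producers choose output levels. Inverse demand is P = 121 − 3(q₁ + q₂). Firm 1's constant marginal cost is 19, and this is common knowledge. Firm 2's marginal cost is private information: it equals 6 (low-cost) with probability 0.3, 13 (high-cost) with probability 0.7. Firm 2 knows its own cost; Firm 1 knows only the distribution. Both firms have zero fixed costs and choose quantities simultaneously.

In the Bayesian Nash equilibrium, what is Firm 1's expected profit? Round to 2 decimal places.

326.56

Type-c best response for Firm 2: q₂(c) = (121 − c)/6 − q₁/2.
Firm 1 maximizes expected profit; its first-order condition is 121 − 6q₁ − 3E[q₂] − 19 = 0.
Substituting E[q₂] and solving: E[c₂] = 10.9, so q₁ = (121 − 2·19 + 10.9)/9 = 10.4333.
E[P] = 121 − 3·(q₁ + E[q₂]) = 50.3; Firm 1's expected profit = (E[P] − 19)·q₁ = (50.3 − 19)·10.4333 = 326.563.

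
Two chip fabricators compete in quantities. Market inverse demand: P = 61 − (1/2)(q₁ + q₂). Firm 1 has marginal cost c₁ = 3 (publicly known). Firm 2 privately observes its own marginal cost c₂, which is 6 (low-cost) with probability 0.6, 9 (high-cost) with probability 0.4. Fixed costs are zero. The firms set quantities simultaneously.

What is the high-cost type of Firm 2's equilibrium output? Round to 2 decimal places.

31.27

Firm 2 with cost c maximizes (61 − (1/2)(q₁+q₂) − c)·q₂, giving q₂(c) = (61 − c − (1/2)q₁).
E[c₂] = 0.6·6 + 0.4·9 = 7.2
Firm 1's FOC against E[q₂] yields q₁ = (61 − 2·3 + E[c₂])/(3/2) = (61 − 6 + 7.2)/(3/2) = 41.4667.
q₂(high-cost) = (61 − 9 − (1/2)·41.4667) = 31.2667.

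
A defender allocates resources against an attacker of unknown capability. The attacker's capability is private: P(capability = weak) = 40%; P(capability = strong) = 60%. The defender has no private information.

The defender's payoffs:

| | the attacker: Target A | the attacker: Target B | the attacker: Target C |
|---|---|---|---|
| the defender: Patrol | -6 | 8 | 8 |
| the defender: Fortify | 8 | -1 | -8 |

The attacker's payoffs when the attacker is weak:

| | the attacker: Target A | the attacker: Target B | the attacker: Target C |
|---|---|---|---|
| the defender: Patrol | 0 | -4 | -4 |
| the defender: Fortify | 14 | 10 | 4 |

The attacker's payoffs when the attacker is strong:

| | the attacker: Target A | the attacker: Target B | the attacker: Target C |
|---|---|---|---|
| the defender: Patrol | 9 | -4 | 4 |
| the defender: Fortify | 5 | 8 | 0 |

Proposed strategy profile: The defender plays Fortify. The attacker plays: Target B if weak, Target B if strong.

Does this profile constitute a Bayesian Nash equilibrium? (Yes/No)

The defender plays Fortify: E[Fortify] = 0.4·(-1) + 0.6·(-1) = -1; E[Patrol] = 8. Not best-responding. ✗
The attacker (capability weak), facing Fortify: Target A gives 14, Target B gives 10, Target C gives 4. Proposed Target B is not best — profitable deviation exists. ✗
The attacker (capability strong), facing Fortify: Target A gives 5, Target B gives 8, Target C gives 0. Proposed Target B is best. ✓

No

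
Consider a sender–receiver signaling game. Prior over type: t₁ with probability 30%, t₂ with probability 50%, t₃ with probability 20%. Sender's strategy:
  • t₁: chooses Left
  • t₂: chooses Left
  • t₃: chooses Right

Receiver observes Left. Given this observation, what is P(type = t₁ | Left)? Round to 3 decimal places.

0.375

P(Left) = 0.3·1 + 0.5·1 + 0.2·0 = 0.8
P(t₁ | Left) = (0.3·1) / 0.8 = 0.3 / 0.8 = 0.375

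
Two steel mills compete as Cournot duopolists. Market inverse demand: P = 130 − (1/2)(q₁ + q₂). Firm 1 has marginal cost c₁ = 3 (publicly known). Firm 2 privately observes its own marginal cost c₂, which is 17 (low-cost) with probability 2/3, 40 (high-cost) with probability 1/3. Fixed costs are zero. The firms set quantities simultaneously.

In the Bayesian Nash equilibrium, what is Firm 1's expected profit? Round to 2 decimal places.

Type-c best response for Firm 2: q₂(c) = (130 − c) − q₁/2.
Firm 1 maximizes expected profit; its first-order condition is 130 − q₁ − (1/2)E[q₂] − 3 = 0.
Substituting E[q₂] and solving: E[c₂] = 24.6667, so q₁ = (130 − 2·3 + 24.6667)/(3/2) = 99.1111.
E[P] = 130 − (1/2)·(q₁ + E[q₂]) = 52.5556; Firm 1's expected profit = (E[P] − 3)·q₁ = (52.5556 − 3)·99.1111 = 4911.51.

4911.51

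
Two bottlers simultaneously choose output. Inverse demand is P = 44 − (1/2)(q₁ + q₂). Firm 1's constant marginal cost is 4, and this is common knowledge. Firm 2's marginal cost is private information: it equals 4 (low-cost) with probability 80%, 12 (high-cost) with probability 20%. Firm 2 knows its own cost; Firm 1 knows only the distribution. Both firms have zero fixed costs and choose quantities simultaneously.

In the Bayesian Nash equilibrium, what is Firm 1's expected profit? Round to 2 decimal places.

Each type of Firm 2 best-responds to q₁; Firm 1 best-responds to the expected q₂ over Firm 2's types.
Firm 2 with cost c maximizes (44 − (1/2)(q₁+q₂) − c)·q₂, giving q₂(c) = (44 − c − (1/2)q₁).
E[c₂] = 0.8·4 + 0.2·12 = 5.6
Firm 1's FOC against E[q₂] yields q₁ = (44 − 2·4 + E[c₂])/(3/2) = (44 − 8 + 5.6)/(3/2) = 27.7333.
E[P] = 44 − (1/2)·(q₁ + E[q₂]) = 17.8667; Firm 1's expected profit = (E[P] − 4)·q₁ = (17.8667 − 4)·27.7333 = 384.569.

384.57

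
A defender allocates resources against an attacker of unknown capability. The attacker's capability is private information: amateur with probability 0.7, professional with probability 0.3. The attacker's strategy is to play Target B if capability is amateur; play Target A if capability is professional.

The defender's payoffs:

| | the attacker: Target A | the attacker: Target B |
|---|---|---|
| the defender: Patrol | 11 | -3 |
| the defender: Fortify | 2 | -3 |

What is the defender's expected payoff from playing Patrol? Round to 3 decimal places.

1.200

Take the expectation over the attacker's capability, weighting each type's action by its prior probability.
E[Patrol] = 0.7·(-3) + 0.3·11 = (-2.1) + 3.3 = 1.2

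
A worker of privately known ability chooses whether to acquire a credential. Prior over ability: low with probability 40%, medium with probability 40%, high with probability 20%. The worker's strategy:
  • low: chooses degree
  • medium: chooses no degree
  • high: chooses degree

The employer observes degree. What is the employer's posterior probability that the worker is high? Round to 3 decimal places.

P(degree) = 0.4·1 + 0.4·0 + 0.2·1 = 0.6
P(high | degree) = (0.2·1) / 0.6 = 0.2 / 0.6 = 0.333333

0.333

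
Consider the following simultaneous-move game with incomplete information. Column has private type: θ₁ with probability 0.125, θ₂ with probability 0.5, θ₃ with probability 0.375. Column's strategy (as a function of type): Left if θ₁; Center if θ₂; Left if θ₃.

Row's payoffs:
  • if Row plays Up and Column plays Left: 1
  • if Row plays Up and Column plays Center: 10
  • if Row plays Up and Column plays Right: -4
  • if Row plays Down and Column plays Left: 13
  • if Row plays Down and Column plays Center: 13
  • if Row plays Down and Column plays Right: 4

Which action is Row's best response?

E[Up] = 0.125·(1) + 0.5·(10) + 0.375·(1) = 5.5
E[Down] = 0.125·(13) + 0.5·(13) + 0.375·(13) = 13
Best response: Down (13 is the largest).

Down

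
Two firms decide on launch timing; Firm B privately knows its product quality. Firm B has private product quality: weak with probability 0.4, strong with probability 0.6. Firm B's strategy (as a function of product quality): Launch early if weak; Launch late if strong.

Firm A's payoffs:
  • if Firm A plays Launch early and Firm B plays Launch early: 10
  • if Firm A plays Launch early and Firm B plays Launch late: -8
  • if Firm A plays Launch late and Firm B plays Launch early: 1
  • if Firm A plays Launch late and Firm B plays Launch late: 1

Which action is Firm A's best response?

Launch late

Compute Firm A's expected payoff for each action, taking the expectation over Firm B's type.
E[Launch early] = 0.4·(10) + 0.6·(-8) = -0.8
E[Launch late] = 0.4·(1) + 0.6·(1) = 1
Best response: Launch late (1 is the largest).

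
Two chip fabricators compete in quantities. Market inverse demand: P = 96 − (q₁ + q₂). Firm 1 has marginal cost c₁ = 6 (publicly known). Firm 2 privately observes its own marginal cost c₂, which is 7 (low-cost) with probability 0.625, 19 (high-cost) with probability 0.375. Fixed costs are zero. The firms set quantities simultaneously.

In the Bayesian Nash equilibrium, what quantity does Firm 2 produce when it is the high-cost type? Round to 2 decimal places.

Each type of Firm 2 best-responds to q₁; Firm 1 best-responds to the expected q₂ over Firm 2's types.
Firm 2 with cost c maximizes (96 − (q₁+q₂) − c)·q₂, giving q₂(c) = (96 − c − q₁)/2.
E[c₂] = 0.625·7 + 0.375·19 = 11.5
Firm 1's FOC against E[q₂] yields q₁ = (96 − 2·6 + E[c₂])/3 = (96 − 12 + 11.5)/3 = 31.8333.
q₂(high-cost) = (96 − 19 − 31.8333)/2 = 22.5833.

22.58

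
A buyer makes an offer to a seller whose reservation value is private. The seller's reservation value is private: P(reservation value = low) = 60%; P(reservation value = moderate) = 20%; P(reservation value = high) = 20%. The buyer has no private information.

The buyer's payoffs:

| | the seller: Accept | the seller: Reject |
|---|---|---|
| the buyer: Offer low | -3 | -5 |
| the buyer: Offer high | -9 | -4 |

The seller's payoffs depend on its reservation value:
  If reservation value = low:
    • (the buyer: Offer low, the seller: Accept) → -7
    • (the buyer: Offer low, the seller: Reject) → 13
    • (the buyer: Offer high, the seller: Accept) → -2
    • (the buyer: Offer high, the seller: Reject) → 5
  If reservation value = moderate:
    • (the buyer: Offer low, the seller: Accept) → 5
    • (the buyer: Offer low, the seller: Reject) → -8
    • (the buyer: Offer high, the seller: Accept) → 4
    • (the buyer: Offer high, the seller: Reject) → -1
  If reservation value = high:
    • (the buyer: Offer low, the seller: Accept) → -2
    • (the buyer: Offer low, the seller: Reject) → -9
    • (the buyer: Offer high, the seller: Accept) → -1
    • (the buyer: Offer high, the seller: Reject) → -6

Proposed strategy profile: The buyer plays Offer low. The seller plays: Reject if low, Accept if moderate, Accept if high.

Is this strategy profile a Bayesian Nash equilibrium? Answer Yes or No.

The buyer plays Offer low: E[Offer low] = 0.6·(-5) + 0.2·(-3) + 0.2·(-3) = -4.2; E[Offer high] = -6. Best-responding. ✓
The seller (reservation value low), facing Offer low: Accept gives -7, Reject gives 13. Proposed Reject is best. ✓
The seller (reservation value moderate), facing Offer low: Accept gives 5, Reject gives -8. Proposed Accept is best. ✓
The seller (reservation value high), facing Offer low: Accept gives -2, Reject gives -9. Proposed Accept is best. ✓

Yes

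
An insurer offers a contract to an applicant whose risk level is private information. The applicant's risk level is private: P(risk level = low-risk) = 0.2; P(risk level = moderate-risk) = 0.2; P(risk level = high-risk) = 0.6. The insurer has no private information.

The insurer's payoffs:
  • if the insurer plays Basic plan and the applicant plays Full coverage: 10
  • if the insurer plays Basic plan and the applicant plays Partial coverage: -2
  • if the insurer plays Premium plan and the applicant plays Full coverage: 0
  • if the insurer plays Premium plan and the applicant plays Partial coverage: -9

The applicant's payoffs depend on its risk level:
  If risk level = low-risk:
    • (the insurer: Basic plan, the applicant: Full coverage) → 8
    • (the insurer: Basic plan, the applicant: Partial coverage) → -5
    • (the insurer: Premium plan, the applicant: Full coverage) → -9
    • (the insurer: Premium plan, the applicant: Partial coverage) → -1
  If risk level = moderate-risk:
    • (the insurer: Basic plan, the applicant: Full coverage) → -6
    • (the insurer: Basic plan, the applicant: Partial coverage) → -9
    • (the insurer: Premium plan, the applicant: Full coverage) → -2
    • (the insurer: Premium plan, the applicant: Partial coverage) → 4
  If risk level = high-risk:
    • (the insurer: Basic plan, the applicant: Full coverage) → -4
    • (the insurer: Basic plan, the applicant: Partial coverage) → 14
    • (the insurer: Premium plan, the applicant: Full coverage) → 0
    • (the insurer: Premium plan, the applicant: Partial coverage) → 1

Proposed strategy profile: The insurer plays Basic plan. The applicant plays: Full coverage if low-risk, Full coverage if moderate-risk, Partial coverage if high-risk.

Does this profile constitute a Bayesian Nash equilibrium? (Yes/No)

Yes

The insurer plays Basic plan: E[Basic plan] = 0.2·(10) + 0.2·(10) + 0.6·(-2) = 2.8; E[Premium plan] = -5.4. Best-responding. ✓
The applicant (risk level low-risk), facing Basic plan: Full coverage gives 8, Partial coverage gives -5. Proposed Full coverage is best. ✓
The applicant (risk level moderate-risk), facing Basic plan: Full coverage gives -6, Partial coverage gives -9. Proposed Full coverage is best. ✓
The applicant (risk level high-risk), facing Basic plan: Full coverage gives -4, Partial coverage gives 14. Proposed Partial coverage is best. ✓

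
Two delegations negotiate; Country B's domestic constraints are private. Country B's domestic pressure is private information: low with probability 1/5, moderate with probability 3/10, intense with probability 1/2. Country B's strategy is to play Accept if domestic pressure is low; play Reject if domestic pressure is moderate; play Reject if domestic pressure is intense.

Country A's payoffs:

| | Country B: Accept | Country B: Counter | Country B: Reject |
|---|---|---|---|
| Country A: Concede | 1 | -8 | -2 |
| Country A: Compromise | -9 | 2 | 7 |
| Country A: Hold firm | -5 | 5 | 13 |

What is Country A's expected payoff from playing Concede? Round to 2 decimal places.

-1.40

E[Concede] = 1/5·1 + 3/10·(-2) + 1/2·(-2) = 1/5 + (-3/5) + (-1) = -7/5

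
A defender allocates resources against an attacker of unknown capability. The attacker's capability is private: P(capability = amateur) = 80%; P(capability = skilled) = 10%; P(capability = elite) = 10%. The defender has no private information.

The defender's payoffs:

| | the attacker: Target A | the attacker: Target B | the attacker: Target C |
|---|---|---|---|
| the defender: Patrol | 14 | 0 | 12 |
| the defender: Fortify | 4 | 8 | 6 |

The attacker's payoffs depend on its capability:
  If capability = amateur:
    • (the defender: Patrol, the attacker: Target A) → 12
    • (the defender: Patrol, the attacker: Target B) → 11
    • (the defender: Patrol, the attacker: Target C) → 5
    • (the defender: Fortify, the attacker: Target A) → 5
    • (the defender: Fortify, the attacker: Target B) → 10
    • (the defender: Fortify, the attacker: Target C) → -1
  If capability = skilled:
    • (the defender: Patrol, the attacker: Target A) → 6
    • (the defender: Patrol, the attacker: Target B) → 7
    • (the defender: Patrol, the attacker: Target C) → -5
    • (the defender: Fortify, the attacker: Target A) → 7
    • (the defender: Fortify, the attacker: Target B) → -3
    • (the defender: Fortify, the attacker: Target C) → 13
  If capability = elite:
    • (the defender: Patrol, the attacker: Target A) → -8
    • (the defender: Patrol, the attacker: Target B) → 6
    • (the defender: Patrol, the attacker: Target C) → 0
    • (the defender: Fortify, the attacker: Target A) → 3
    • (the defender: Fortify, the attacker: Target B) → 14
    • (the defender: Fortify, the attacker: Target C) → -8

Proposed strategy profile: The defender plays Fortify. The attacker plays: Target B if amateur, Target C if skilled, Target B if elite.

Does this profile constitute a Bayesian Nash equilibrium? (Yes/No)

Yes

The defender plays Fortify: E[Fortify] = 0.8·(8) + 0.1·(6) + 0.1·(8) = 7.8; E[Patrol] = 1.2. Best-responding. ✓
The attacker (capability amateur), facing Fortify: Target A gives 5, Target B gives 10, Target C gives -1. Proposed Target B is best. ✓
The attacker (capability skilled), facing Fortify: Target A gives 7, Target B gives -3, Target C gives 13. Proposed Target C is best. ✓
The attacker (capability elite), facing Fortify: Target A gives 3, Target B gives 14, Target C gives -8. Proposed Target B is best. ✓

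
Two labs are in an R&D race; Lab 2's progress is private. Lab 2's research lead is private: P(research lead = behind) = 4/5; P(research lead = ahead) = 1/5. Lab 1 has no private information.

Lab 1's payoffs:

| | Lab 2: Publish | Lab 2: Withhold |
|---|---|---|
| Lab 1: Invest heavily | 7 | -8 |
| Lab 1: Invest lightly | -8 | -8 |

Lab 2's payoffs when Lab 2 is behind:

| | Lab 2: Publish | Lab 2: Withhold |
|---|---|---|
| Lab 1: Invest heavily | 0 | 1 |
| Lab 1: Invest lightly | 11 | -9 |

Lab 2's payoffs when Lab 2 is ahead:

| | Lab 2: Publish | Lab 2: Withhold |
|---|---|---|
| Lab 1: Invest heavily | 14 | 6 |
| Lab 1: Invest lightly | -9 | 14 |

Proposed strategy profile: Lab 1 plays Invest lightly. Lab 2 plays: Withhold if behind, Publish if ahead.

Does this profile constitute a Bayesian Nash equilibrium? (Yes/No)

A profile is a BNE iff every type of every player is best-responding given beliefs about the other side.
Lab 1 plays Invest lightly: E[Invest lightly] = 4/5·(-8) + 1/5·(-8) = -8; E[Invest heavily] = -5. Not best-responding. ✗
Lab 2 (research lead behind), facing Invest lightly: Publish gives 11, Withhold gives -9. Proposed Withhold is not best — profitable deviation exists. ✗
Lab 2 (research lead ahead), facing Invest lightly: Publish gives -9, Withhold gives 14. Proposed Publish is not best — profitable deviation exists. ✗

No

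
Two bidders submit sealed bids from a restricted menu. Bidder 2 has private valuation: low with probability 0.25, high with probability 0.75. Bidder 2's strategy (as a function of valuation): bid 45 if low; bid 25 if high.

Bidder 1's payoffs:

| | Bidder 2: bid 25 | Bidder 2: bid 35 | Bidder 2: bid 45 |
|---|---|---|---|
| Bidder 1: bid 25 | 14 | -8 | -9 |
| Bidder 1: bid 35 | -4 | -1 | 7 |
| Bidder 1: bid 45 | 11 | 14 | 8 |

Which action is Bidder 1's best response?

E[bid 25] = 0.25·(-9) + 0.75·(14) = 8.25
E[bid 35] = 0.25·(7) + 0.75·(-4) = -1.25
E[bid 45] = 0.25·(8) + 0.75·(11) = 10.25
Best response: bid 45 (10.25 is the largest).

bid 45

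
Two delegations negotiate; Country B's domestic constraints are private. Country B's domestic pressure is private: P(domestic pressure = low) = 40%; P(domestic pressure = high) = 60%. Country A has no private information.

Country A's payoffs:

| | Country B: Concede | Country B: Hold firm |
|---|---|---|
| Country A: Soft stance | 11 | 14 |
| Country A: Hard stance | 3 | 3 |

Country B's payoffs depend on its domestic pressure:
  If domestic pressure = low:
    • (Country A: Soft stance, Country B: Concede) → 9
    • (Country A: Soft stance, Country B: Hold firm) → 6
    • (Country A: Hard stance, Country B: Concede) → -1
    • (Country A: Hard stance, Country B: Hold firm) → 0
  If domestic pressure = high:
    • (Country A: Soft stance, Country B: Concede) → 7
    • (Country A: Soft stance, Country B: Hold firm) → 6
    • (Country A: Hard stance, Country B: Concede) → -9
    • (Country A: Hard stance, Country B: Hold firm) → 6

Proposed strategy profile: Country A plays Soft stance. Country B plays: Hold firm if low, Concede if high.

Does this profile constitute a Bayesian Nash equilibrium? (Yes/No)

No

Country A plays Soft stance: E[Soft stance] = 0.4·(14) + 0.6·(11) = 12.2; E[Hard stance] = 3. Best-responding. ✓
Country B (domestic pressure low), facing Soft stance: Concede gives 9, Hold firm gives 6. Proposed Hold firm is not best — profitable deviation exists. ✗
Country B (domestic pressure high), facing Soft stance: Concede gives 7, Hold firm gives 6. Proposed Concede is best. ✓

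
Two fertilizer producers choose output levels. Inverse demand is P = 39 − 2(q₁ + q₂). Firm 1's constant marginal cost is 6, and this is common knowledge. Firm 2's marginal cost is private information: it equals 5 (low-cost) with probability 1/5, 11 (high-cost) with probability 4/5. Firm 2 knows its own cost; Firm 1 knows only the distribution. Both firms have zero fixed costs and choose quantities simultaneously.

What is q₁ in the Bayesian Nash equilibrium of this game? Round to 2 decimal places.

6.13

Firm 2 with cost c maximizes (39 − 2(q₁+q₂) − c)·q₂, giving q₂(c) = (39 − c − 2q₁)/4.
E[c₂] = 1/5·5 + 4/5·11 = 9.8
Firm 1's FOC against E[q₂] yields q₁ = (39 − 2·6 + E[c₂])/6 = (39 − 12 + 9.8)/6 = 6.13333.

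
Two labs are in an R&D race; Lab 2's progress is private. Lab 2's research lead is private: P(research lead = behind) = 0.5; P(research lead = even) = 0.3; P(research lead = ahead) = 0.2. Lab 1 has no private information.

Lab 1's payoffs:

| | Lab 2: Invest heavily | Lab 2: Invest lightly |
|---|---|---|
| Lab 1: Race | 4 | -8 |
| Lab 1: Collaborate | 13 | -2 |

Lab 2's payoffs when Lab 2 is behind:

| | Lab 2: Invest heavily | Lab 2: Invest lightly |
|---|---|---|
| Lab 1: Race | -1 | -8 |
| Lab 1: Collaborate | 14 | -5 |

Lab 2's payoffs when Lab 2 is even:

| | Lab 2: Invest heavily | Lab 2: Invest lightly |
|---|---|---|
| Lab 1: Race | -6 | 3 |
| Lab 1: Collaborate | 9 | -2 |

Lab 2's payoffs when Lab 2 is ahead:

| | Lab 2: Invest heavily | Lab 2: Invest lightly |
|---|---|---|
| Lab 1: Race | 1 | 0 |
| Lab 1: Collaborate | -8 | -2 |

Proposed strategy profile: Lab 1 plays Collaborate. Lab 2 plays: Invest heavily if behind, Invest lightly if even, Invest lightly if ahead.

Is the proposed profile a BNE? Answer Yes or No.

No

Lab 1 plays Collaborate: E[Collaborate] = 0.5·(13) + 0.3·(-2) + 0.2·(-2) = 5.5; E[Race] = -2. Best-responding. ✓
Lab 2 (research lead behind), facing Collaborate: Invest heavily gives 14, Invest lightly gives -5. Proposed Invest heavily is best. ✓
Lab 2 (research lead even), facing Collaborate: Invest heavily gives 9, Invest lightly gives -2. Proposed Invest lightly is not best — profitable deviation exists. ✗
Lab 2 (research lead ahead), facing Collaborate: Invest heavily gives -8, Invest lightly gives -2. Proposed Invest lightly is best. ✓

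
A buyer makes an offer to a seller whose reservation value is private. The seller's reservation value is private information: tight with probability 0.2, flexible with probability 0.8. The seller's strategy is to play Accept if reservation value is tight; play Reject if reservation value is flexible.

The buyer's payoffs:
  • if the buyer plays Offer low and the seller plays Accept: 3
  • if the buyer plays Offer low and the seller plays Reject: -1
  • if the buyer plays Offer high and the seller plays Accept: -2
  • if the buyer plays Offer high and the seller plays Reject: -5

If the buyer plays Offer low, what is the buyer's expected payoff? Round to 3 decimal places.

E[Offer low] = 0.2·3 + 0.8·(-1) = 0.6 + (-0.8) = -0.2

-0.200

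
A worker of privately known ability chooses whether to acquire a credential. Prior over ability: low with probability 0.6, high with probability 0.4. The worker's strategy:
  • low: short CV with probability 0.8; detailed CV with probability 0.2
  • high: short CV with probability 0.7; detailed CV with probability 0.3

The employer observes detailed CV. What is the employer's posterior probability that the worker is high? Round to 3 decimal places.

P(detailed CV) = 0.6·0.2 + 0.4·0.3 = 0.24
P(high | detailed CV) = (0.4·0.3) / 0.24 = 0.12 / 0.24 = 0.5

0.500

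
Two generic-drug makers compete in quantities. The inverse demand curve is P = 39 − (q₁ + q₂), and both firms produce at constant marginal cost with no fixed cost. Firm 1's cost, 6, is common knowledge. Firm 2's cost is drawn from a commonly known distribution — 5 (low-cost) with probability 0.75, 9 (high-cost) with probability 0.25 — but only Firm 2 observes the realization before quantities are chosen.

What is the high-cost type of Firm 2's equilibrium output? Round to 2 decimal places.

Type-c best response for Firm 2: q₂(c) = (39 − c)/2 − q₁/2.
Firm 1 maximizes expected profit; its first-order condition is 39 − 2q₁ − E[q₂] − 6 = 0.
Substituting E[q₂] and solving: E[c₂] = 6, so q₁ = (39 − 2·6 + 6)/3 = 11.
q₂(high-cost) = (39 − 9 − 11)/2 = 9.5.

9.50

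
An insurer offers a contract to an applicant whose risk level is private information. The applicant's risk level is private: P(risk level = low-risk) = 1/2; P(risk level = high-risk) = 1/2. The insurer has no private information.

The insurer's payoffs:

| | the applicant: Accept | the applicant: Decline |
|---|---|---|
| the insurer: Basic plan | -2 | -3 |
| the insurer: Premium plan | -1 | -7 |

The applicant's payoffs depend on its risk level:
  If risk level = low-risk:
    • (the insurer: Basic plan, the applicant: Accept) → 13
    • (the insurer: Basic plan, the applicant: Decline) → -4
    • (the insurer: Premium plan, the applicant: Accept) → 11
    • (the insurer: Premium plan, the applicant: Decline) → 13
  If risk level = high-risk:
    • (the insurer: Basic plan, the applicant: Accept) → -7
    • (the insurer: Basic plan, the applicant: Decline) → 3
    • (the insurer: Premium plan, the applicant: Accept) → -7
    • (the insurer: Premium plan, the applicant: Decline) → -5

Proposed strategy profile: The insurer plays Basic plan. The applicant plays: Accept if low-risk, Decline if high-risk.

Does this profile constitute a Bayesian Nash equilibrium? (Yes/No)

Yes

The insurer plays Basic plan: E[Basic plan] = 1/2·(-2) + 1/2·(-3) = -5/2; E[Premium plan] = -4. Best-responding. ✓
The applicant (risk level low-risk), facing Basic plan: Accept gives 13, Decline gives -4. Proposed Accept is best. ✓
The applicant (risk level high-risk), facing Basic plan: Accept gives -7, Decline gives 3. Proposed Decline is best. ✓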